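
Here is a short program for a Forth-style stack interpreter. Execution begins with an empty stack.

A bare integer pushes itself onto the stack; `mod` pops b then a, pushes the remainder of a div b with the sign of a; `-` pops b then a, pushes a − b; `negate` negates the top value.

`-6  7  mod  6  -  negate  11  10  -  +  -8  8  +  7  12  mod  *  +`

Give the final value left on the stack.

-6      [-6]
7       [-6, 7]
mod     [-6]
6       [-6, 6]
-       [-12]
negate  [12]
11      [12, 11]
10      [12, 11, 10]
-       [12, 1]
+       [13]
-8      [13, -8]
8       [13, -8, 8]
+       [13, 0]
7       [13, 0, 7]
12      [13, 0, 7, 12]
mod     [13, 0, 7]
*       [13, 0]
+       [13]

13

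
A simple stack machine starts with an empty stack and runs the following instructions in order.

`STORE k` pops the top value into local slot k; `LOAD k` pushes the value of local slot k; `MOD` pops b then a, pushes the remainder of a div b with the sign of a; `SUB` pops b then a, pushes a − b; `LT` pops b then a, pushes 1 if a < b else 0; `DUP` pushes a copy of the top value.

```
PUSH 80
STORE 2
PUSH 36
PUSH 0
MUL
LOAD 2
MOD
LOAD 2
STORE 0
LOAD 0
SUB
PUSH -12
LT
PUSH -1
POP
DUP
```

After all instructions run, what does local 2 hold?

PUSH 80  : 80
STORE 2  : (empty)
PUSH 36  : 36
PUSH 0   : 36 0
MUL      : 0
LOAD 2   : 0 80
MOD      : 0
LOAD 2   : 0 80
STORE 0  : 0
LOAD 0   : 0 80
SUB      : -80
PUSH -12 : -80 -12
LT       : 1
PUSH -1  : 1 -1
POP      : 1
DUP      : 1 1

80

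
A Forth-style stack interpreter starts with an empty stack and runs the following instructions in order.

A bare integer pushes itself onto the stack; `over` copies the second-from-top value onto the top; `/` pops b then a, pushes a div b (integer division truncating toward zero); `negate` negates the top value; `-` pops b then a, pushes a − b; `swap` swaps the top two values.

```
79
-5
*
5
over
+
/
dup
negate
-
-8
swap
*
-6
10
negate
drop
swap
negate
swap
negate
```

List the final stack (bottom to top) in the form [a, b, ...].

[16, 6]

79     → [79]
-5     → [79, -5]
*      → [-395]
5      → [-395, 5]
over   → [-395, 5, -395]
+      → [-395, -390]
/      → [1]
dup    → [1, 1]
negate → [1, -1]
-      → [2]
-8     → [2, -8]
swap   → [-8, 2]
*      → [-16]
-6     → [-16, -6]
10     → [-16, -6, 10]
negate → [-16, -6, -10]
drop   → [-16, -6]
swap   → [-6, -16]
negate → [-6, 16]
swap   → [16, -6]
negate → [16, 6]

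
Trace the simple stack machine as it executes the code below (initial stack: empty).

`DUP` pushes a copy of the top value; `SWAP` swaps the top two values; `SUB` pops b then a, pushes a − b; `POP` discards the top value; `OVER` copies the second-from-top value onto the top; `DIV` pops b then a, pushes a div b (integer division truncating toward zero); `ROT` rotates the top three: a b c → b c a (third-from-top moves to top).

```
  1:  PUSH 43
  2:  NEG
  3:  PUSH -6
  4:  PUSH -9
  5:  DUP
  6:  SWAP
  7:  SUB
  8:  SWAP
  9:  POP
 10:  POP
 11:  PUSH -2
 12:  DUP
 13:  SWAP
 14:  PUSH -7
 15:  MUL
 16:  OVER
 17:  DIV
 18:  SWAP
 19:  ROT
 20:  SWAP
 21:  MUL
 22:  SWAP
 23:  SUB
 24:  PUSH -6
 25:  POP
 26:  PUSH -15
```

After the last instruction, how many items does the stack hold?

PUSH 43  → 43
NEG      → -43
PUSH -6  → -43 -6
PUSH -9  → -43 -6 -9
DUP      → -43 -6 -9 -9
SWAP     → -43 -6 -9 -9
SUB      → -43 -6 0
SWAP     → -43 0 -6
POP      → -43 0
POP      → -43
PUSH -2  → -43 -2
DUP      → -43 -2 -2
SWAP     → -43 -2 -2
PUSH -7  → -43 -2 -2 -7
MUL      → -43 -2 14
OVER     → -43 -2 14 -2
DIV      → -43 -2 -7
SWAP     → -43 -7 -2
ROT      → -7 -2 -43
SWAP     → -7 -43 -2
MUL      → -7 86
SWAP     → 86 -7
SUB      → 93
PUSH -6  → 93 -6
POP      → 93
PUSH -15 → 93 -15

2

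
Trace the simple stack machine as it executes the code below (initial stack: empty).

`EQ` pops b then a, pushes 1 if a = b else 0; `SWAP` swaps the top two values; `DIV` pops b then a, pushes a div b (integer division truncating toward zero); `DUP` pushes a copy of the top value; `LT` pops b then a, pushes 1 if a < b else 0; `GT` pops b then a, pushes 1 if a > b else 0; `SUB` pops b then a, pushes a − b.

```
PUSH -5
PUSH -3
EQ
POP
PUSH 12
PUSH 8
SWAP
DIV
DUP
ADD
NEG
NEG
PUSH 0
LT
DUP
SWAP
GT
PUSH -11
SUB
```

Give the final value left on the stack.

PUSH -5  → -5
PUSH -3  → -5 -3
EQ       → 0
POP      → (empty)
PUSH 12  → 12
PUSH 8   → 12 8
SWAP     → 8 12
DIV      → 0
DUP      → 0 0
ADD      → 0
NEG      → 0
NEG      → 0
PUSH 0   → 0 0
LT       → 0
DUP      → 0 0
SWAP     → 0 0
GT       → 0
PUSH -11 → 0 -11
SUB      → 11

11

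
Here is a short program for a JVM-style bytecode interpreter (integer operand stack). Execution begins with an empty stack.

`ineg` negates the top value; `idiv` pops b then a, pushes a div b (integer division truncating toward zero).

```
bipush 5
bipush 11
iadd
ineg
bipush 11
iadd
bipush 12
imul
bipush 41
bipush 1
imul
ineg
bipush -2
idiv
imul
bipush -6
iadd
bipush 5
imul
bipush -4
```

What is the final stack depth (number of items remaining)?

bipush 5  -> [5]
bipush 11 -> [5, 11]
iadd      -> [16]
ineg      -> [-16]
bipush 11 -> [-16, 11]
iadd      -> [-5]
bipush 12 -> [-5, 12]
imul      -> [-60]
bipush 41 -> [-60, 41]
bipush 1  -> [-60, 41, 1]
imul      -> [-60, 41]
ineg      -> [-60, -41]
bipush -2 -> [-60, -41, -2]
idiv      -> [-60, 20]
imul      -> [-1200]
bipush -6 -> [-1200, -6]
iadd      -> [-1206]
bipush 5  -> [-1206, 5]
imul      -> [-6030]
bipush -4 -> [-6030, -4]

2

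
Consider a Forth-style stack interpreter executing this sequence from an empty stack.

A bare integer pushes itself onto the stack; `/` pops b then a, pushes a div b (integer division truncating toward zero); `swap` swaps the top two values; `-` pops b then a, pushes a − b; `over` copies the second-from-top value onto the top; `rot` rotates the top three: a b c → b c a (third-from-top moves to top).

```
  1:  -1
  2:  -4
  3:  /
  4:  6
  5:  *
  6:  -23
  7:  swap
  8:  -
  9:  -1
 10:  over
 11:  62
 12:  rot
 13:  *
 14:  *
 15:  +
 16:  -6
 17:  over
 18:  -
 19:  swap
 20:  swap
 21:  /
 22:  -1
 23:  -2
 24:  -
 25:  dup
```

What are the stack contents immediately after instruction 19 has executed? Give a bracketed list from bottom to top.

-1   : -1
-4   : -1 -4
/    : 0
6    : 0 6
*    : 0
-23  : 0 -23
swap : -23 0
-    : -23
-1   : -23 -1
over : -23 -1 -23
62   : -23 -1 -23 62
rot  : -23 -23 62 -1
*    : -23 -23 -62
*    : -23 1426
+    : 1403
-6   : 1403 -6
over : 1403 -6 1403
-    : 1403 -1409
swap : -1409 1403

[-1409, 1403]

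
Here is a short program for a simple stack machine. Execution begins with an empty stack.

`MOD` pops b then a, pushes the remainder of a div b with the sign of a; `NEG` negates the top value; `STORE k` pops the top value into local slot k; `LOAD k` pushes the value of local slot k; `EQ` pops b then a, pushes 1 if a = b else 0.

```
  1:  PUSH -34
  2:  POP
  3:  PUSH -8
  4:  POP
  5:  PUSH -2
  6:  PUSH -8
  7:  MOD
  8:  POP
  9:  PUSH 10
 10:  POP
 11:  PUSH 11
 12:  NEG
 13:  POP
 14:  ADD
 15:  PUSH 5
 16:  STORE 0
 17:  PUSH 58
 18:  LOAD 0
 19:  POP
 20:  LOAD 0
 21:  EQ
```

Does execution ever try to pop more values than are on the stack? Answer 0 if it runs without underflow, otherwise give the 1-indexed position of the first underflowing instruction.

PUSH -34 → [-34]
POP      → []
PUSH -8  → [-8]
POP      → []
PUSH -2  → [-2]
PUSH -8  → [-2, -8]
MOD      → [-2]
POP      → []
PUSH 10  → [10]
POP      → []
PUSH 11  → [11]
NEG      → [-11]
POP      → []
ADD  — needs 2 operands, stack has 0 → underflow

14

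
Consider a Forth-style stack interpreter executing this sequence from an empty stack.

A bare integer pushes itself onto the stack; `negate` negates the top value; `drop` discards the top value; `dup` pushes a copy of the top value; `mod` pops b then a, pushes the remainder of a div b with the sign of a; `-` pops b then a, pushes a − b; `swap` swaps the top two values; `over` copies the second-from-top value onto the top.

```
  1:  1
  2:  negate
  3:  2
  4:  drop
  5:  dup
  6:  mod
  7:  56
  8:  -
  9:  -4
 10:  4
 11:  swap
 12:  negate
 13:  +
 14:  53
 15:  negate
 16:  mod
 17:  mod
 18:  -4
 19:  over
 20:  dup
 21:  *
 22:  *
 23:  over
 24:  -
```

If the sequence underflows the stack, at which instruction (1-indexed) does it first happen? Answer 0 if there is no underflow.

0

1      -> [1]
negate -> [-1]
2      -> [-1, 2]
drop   -> [-1]
dup    -> [-1, -1]
mod    -> [0]
56     -> [0, 56]
-      -> [-56]
-4     -> [-56, -4]
4      -> [-56, -4, 4]
swap   -> [-56, 4, -4]
negate -> [-56, 4, 4]
+      -> [-56, 8]
53     -> [-56, 8, 53]
negate -> [-56, 8, -53]
mod    -> [-56, 8]
mod    -> [0]
-4     -> [0, -4]
over   -> [0, -4, 0]
dup    -> [0, -4, 0, 0]
*      -> [0, -4, 0]
*      -> [0, 0]
over   -> [0, 0, 0]
-      -> [0, 0]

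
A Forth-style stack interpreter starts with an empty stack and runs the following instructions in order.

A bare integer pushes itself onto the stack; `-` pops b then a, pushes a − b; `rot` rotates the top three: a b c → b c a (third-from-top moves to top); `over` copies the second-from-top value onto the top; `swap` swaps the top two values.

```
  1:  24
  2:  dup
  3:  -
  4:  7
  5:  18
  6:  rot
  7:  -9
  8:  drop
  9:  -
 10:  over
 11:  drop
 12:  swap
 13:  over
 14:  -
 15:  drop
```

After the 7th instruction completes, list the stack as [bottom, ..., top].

[7, 18, 0, -9]

24  → 24
dup → 24 24
-   → 0
7   → 0 7
18  → 0 7 18
rot → 7 18 0
-9  → 7 18 0 -9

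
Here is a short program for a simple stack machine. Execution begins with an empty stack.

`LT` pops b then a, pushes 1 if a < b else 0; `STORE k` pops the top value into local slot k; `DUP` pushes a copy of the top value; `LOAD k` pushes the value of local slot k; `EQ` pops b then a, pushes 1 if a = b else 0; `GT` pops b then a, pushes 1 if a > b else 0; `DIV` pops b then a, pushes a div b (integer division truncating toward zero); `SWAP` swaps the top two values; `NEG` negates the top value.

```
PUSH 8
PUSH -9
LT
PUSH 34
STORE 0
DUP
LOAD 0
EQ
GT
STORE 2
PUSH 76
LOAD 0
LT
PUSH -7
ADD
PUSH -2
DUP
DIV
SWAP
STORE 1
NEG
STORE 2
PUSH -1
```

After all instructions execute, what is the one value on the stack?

PUSH 8   [8]
PUSH -9  [8, -9]
LT       [0]
PUSH 34  [0, 34]
STORE 0  [0]
DUP      [0, 0]
LOAD 0   [0, 0, 34]
EQ       [0, 0]
GT       [0]
STORE 2  []
PUSH 76  [76]
LOAD 0   [76, 34]
LT       [0]
PUSH -7  [0, -7]
ADD      [-7]
PUSH -2  [-7, -2]
DUP      [-7, -2, -2]
DIV      [-7, 1]
SWAP     [1, -7]
STORE 1  [1]
NEG      [-1]
STORE 2  []
PUSH -1  [-1]

-1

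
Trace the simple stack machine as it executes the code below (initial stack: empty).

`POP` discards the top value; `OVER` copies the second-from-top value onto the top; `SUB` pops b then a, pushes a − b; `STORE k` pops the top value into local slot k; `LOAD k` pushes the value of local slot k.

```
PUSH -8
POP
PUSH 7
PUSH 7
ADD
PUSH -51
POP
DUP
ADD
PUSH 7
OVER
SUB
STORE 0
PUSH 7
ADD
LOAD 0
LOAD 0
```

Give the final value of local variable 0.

PUSH -8   [-8]
POP       []
PUSH 7    [7]
PUSH 7    [7, 7]
ADD       [14]
PUSH -51  [14, -51]
POP       [14]
DUP       [14, 14]
ADD       [28]
PUSH 7    [28, 7]
OVER      [28, 7, 28]
SUB       [28, -21]
STORE 0   [28]
PUSH 7    [28, 7]
ADD       [35]
LOAD 0    [35, -21]
LOAD 0    [35, -21, -21]

-21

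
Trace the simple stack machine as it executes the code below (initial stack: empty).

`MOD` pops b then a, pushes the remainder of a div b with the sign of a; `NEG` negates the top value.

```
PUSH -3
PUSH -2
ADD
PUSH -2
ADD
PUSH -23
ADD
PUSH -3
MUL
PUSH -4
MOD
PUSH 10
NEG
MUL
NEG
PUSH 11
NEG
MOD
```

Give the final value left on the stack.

PUSH -3   [-3]
PUSH -2   [-3, -2]
ADD       [-5]
PUSH -2   [-5, -2]
ADD       [-7]
PUSH -23  [-7, -23]
ADD       [-30]
PUSH -3   [-30, -3]
MUL       [90]
PUSH -4   [90, -4]
MOD       [2]
PUSH 10   [2, 10]
NEG       [2, -10]
MUL       [-20]
NEG       [20]
PUSH 11   [20, 11]
NEG       [20, -11]
MOD       [9]

9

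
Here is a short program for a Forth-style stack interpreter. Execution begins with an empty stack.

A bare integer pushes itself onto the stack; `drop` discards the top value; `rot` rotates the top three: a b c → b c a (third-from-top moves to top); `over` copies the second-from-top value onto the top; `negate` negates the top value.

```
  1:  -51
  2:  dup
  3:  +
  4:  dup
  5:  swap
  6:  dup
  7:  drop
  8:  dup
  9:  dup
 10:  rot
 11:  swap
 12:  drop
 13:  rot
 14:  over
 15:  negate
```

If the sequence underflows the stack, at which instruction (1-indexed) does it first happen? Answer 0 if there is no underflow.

0

-51    : -51
dup    : -51 -51
+      : -102
dup    : -102 -102
swap   : -102 -102
dup    : -102 -102 -102
drop   : -102 -102
dup    : -102 -102 -102
dup    : -102 -102 -102 -102
rot    : -102 -102 -102 -102
swap   : -102 -102 -102 -102
drop   : -102 -102 -102
rot    : -102 -102 -102
over   : -102 -102 -102 -102
negate : -102 -102 -102 102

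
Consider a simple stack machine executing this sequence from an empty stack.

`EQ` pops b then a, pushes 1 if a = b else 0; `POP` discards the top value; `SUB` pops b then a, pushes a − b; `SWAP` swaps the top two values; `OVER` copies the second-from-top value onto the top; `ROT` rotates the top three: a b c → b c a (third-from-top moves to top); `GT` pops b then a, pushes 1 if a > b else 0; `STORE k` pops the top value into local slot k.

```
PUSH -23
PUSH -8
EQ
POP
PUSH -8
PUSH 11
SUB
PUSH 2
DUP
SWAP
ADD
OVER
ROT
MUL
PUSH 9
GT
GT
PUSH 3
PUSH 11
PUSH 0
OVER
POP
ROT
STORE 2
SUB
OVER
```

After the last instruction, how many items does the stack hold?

PUSH -23 → [-23]
PUSH -8  → [-23, -8]
EQ       → [0]
POP      → []
PUSH -8  → [-8]
PUSH 11  → [-8, 11]
SUB      → [-19]
PUSH 2   → [-19, 2]
DUP      → [-19, 2, 2]
SWAP     → [-19, 2, 2]
ADD      → [-19, 4]
OVER     → [-19, 4, -19]
ROT      → [4, -19, -19]
MUL      → [4, 361]
PUSH 9   → [4, 361, 9]
GT       → [4, 1]
GT       → [1]
PUSH 3   → [1, 3]
PUSH 11  → [1, 3, 11]
PUSH 0   → [1, 3, 11, 0]
OVER     → [1, 3, 11, 0, 11]
POP      → [1, 3, 11, 0]
ROT      → [1, 11, 0, 3]
STORE 2  → [1, 11, 0]
SUB      → [1, 11]
OVER     → [1, 11, 1]

3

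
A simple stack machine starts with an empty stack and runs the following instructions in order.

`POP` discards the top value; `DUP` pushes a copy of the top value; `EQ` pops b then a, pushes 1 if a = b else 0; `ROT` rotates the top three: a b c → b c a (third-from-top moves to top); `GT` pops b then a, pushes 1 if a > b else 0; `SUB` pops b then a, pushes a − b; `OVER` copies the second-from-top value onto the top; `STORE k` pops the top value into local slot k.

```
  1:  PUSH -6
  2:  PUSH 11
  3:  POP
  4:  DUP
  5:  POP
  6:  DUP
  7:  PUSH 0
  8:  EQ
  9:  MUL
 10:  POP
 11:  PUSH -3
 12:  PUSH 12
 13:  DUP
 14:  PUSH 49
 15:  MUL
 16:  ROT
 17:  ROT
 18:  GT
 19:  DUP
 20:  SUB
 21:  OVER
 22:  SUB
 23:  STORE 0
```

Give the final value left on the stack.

PUSH -6 → [-6]
PUSH 11 → [-6, 11]
POP     → [-6]
DUP     → [-6, -6]
POP     → [-6]
DUP     → [-6, -6]
PUSH 0  → [-6, -6, 0]
EQ      → [-6, 0]
MUL     → [0]
POP     → []
PUSH -3 → [-3]
PUSH 12 → [-3, 12]
DUP     → [-3, 12, 12]
PUSH 49 → [-3, 12, 12, 49]
MUL     → [-3, 12, 588]
ROT     → [12, 588, -3]
ROT     → [588, -3, 12]
GT      → [588, 0]
DUP     → [588, 0, 0]
SUB     → [588, 0]
OVER    → [588, 0, 588]
SUB     → [588, -588]
STORE 0 → [588]

588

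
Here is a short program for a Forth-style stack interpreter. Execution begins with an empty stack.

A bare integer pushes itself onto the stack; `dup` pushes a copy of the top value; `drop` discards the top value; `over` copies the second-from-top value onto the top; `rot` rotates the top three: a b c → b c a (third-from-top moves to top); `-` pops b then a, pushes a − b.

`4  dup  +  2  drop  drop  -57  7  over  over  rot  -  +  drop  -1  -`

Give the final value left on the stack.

4    → 4
dup  → 4 4
+    → 8
2    → 8 2
drop → 8
drop → (empty)
-57  → -57
7    → -57 7
over → -57 7 -57
over → -57 7 -57 7
rot  → -57 -57 7 7
-    → -57 -57 0
+    → -57 -57
drop → -57
-1   → -57 -1
-    → -56

-56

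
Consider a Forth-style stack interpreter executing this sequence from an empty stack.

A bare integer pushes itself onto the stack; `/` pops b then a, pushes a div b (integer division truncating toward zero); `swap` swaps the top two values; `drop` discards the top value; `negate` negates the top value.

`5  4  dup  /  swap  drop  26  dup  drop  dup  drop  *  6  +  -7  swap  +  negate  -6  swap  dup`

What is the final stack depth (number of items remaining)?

5      -> [5]
4      -> [5, 4]
dup    -> [5, 4, 4]
/      -> [5, 1]
swap   -> [1, 5]
drop   -> [1]
26     -> [1, 26]
dup    -> [1, 26, 26]
drop   -> [1, 26]
dup    -> [1, 26, 26]
drop   -> [1, 26]
*      -> [26]
6      -> [26, 6]
+      -> [32]
-7     -> [32, -7]
swap   -> [-7, 32]
+      -> [25]
negate -> [-25]
-6     -> [-25, -6]
swap   -> [-6, -25]
dup    -> [-6, -25, -25]

3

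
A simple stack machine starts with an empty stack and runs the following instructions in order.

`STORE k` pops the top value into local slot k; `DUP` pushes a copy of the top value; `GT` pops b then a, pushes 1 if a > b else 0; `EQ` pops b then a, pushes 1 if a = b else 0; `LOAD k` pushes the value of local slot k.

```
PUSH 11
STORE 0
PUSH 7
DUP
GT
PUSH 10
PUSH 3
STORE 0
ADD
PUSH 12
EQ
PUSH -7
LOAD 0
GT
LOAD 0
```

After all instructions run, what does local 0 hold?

3

PUSH 11 : 11
STORE 0 : (empty)
PUSH 7  : 7
DUP     : 7 7
GT      : 0
PUSH 10 : 0 10
PUSH 3  : 0 10 3
STORE 0 : 0 10
ADD     : 10
PUSH 12 : 10 12
EQ      : 0
PUSH -7 : 0 -7
LOAD 0  : 0 -7 3
GT      : 0 0
LOAD 0  : 0 0 3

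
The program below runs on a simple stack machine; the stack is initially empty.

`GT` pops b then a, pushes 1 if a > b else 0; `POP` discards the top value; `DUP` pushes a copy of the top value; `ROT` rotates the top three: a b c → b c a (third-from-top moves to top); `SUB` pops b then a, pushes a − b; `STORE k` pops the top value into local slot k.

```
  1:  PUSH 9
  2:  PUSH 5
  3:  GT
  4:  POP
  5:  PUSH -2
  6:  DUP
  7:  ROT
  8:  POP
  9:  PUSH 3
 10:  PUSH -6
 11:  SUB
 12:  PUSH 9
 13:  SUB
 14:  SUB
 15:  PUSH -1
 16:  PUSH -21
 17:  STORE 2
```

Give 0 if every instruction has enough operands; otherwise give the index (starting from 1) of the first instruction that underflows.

7

PUSH 9  -> [9]
PUSH 5  -> [9, 5]
GT      -> [1]
POP     -> []
PUSH -2 -> [-2]
DUP     -> [-2, -2]
ROT  — needs 3 operands, stack has 2 → underflow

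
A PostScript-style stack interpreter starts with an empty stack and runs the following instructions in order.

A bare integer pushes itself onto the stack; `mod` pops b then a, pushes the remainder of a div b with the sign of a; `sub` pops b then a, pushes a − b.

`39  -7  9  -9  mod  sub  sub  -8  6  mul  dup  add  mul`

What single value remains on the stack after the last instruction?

-4416

39  -> 39
-7  -> 39 -7
9   -> 39 -7 9
-9  -> 39 -7 9 -9
mod -> 39 -7 0
sub -> 39 -7
sub -> 46
-8  -> 46 -8
6   -> 46 -8 6
mul -> 46 -48
dup -> 46 -48 -48
add -> 46 -96
mul -> -4416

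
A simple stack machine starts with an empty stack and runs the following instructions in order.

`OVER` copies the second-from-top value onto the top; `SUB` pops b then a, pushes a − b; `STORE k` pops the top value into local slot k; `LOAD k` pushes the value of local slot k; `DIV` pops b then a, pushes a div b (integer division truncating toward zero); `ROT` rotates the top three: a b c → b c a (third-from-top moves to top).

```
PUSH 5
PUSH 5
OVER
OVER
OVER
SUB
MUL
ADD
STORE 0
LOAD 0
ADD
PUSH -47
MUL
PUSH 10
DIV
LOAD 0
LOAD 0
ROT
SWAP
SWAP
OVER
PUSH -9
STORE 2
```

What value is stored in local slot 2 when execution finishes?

PUSH 5   → [5]
PUSH 5   → [5, 5]
OVER     → [5, 5, 5]
OVER     → [5, 5, 5, 5]
OVER     → [5, 5, 5, 5, 5]
SUB      → [5, 5, 5, 0]
MUL      → [5, 5, 0]
ADD      → [5, 5]
STORE 0  → [5]
LOAD 0   → [5, 5]
ADD      → [10]
PUSH -47 → [10, -47]
MUL      → [-470]
PUSH 10  → [-470, 10]
DIV      → [-47]
LOAD 0   → [-47, 5]
LOAD 0   → [-47, 5, 5]
ROT      → [5, 5, -47]
SWAP     → [5, -47, 5]
SWAP     → [5, 5, -47]
OVER     → [5, 5, -47, 5]
PUSH -9  → [5, 5, -47, 5, -9]
STORE 2  → [5, 5, -47, 5]

-9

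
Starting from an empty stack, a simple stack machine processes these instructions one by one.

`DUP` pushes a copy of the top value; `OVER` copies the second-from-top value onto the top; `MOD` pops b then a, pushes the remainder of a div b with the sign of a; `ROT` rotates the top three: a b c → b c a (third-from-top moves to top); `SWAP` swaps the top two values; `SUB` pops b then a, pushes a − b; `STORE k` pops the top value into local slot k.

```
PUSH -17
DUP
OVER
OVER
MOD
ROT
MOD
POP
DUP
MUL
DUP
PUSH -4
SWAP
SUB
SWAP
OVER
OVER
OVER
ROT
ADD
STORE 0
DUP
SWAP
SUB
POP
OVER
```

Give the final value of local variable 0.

PUSH -17  [-17]
DUP       [-17, -17]
OVER      [-17, -17, -17]
OVER      [-17, -17, -17, -17]
MOD       [-17, -17, 0]
ROT       [-17, 0, -17]
MOD       [-17, 0]
POP       [-17]
DUP       [-17, -17]
MUL       [289]
DUP       [289, 289]
PUSH -4   [289, 289, -4]
SWAP      [289, -4, 289]
SUB       [289, -293]
SWAP      [-293, 289]
OVER      [-293, 289, -293]
OVER      [-293, 289, -293, 289]
OVER      [-293, 289, -293, 289, -293]
ROT       [-293, 289, 289, -293, -293]
ADD       [-293, 289, 289, -586]
STORE 0   [-293, 289, 289]
DUP       [-293, 289, 289, 289]
SWAP      [-293, 289, 289, 289]
SUB       [-293, 289, 0]
POP       [-293, 289]
OVER      [-293, 289, -293]

-586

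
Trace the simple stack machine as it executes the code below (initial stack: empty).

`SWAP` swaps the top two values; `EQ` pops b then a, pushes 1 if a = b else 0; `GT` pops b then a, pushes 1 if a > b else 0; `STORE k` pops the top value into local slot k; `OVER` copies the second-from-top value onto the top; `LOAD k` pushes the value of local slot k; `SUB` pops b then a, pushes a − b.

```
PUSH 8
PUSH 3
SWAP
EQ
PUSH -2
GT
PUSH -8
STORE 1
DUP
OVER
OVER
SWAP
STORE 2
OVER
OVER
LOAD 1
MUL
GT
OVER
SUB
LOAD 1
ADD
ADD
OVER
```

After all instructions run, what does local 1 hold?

PUSH 8  : [8]
PUSH 3  : [8, 3]
SWAP    : [3, 8]
EQ      : [0]
PUSH -2 : [0, -2]
GT      : [1]
PUSH -8 : [1, -8]
STORE 1 : [1]
DUP     : [1, 1]
OVER    : [1, 1, 1]
OVER    : [1, 1, 1, 1]
SWAP    : [1, 1, 1, 1]
STORE 2 : [1, 1, 1]
OVER    : [1, 1, 1, 1]
OVER    : [1, 1, 1, 1, 1]
LOAD 1  : [1, 1, 1, 1, 1, -8]
MUL     : [1, 1, 1, 1, -8]
GT      : [1, 1, 1, 1]
OVER    : [1, 1, 1, 1, 1]
SUB     : [1, 1, 1, 0]
LOAD 1  : [1, 1, 1, 0, -8]
ADD     : [1, 1, 1, -8]
ADD     : [1, 1, -7]
OVER    : [1, 1, -7, 1]

-8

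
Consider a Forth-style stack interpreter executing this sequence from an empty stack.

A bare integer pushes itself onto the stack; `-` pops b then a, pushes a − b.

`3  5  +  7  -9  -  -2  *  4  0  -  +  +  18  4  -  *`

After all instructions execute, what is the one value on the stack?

3  -> 3
5  -> 3 5
+  -> 8
7  -> 8 7
-9 -> 8 7 -9
-  -> 8 16
-2 -> 8 16 -2
*  -> 8 -32
4  -> 8 -32 4
0  -> 8 -32 4 0
-  -> 8 -32 4
+  -> 8 -28
+  -> -20
18 -> -20 18
4  -> -20 18 4
-  -> -20 14
*  -> -280

-280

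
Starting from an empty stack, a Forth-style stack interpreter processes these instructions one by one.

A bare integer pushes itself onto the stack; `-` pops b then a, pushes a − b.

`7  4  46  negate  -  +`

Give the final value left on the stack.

7      → [7]
4      → [7, 4]
46     → [7, 4, 46]
negate → [7, 4, -46]
-      → [7, 50]
+      → [57]

57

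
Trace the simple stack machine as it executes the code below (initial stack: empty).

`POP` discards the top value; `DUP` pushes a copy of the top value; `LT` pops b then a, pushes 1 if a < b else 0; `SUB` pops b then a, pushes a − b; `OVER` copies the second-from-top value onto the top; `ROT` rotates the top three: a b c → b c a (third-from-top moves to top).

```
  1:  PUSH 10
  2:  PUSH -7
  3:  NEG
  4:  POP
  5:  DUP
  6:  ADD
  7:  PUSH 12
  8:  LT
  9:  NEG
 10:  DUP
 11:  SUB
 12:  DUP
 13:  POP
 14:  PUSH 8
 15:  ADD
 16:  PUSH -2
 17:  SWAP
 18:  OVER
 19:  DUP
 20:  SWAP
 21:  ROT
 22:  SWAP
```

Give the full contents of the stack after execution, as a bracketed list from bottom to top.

PUSH 10 -> [10]
PUSH -7 -> [10, -7]
NEG     -> [10, 7]
POP     -> [10]
DUP     -> [10, 10]
ADD     -> [20]
PUSH 12 -> [20, 12]
LT      -> [0]
NEG     -> [0]
DUP     -> [0, 0]
SUB     -> [0]
DUP     -> [0, 0]
POP     -> [0]
PUSH 8  -> [0, 8]
ADD     -> [8]
PUSH -2 -> [8, -2]
SWAP    -> [-2, 8]
OVER    -> [-2, 8, -2]
DUP     -> [-2, 8, -2, -2]
SWAP    -> [-2, 8, -2, -2]
ROT     -> [-2, -2, -2, 8]
SWAP    -> [-2, -2, 8, -2]

[-2, -2, 8, -2]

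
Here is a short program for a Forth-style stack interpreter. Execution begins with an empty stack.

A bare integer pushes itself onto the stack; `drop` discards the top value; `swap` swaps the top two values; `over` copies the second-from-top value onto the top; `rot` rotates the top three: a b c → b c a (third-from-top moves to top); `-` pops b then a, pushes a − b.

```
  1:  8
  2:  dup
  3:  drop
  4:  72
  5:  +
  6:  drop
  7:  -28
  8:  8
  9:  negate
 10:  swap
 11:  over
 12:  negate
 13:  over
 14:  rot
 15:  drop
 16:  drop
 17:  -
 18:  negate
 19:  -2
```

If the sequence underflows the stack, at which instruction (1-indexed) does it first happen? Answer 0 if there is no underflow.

8      -> 8
dup    -> 8 8
drop   -> 8
72     -> 8 72
+      -> 80
drop   -> (empty)
-28    -> -28
8      -> -28 8
negate -> -28 -8
swap   -> -8 -28
over   -> -8 -28 -8
negate -> -8 -28 8
over   -> -8 -28 8 -28
rot    -> -8 8 -28 -28
drop   -> -8 8 -28
drop   -> -8 8
-      -> -16
negate -> 16
-2     -> 16 -2

0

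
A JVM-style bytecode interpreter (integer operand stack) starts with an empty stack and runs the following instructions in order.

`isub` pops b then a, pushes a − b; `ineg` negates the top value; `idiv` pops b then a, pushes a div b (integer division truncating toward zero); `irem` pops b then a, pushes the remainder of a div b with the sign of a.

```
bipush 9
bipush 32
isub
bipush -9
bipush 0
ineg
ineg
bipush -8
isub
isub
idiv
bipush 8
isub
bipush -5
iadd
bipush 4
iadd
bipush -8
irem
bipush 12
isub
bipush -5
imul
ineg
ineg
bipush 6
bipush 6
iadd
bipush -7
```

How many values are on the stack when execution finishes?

bipush 9  : 9
bipush 32 : 9 32
isub      : -23
bipush -9 : -23 -9
bipush 0  : -23 -9 0
ineg      : -23 -9 0
ineg      : -23 -9 0
bipush -8 : -23 -9 0 -8
isub      : -23 -9 8
isub      : -23 -17
idiv      : 1
bipush 8  : 1 8
isub      : -7
bipush -5 : -7 -5
iadd      : -12
bipush 4  : -12 4
iadd      : -8
bipush -8 : -8 -8
irem      : 0
bipush 12 : 0 12
isub      : -12
bipush -5 : -12 -5
imul      : 60
ineg      : -60
ineg      : 60
bipush 6  : 60 6
bipush 6  : 60 6 6
iadd      : 60 12
bipush -7 : 60 12 -7

3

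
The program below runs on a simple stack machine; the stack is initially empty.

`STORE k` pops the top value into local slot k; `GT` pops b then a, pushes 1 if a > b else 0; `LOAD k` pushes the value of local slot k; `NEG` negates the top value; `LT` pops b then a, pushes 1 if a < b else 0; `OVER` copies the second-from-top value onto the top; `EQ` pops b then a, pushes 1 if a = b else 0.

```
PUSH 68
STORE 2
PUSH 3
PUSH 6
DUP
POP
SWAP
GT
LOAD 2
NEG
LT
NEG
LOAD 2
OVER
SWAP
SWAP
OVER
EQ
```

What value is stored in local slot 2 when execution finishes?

PUSH 68 → 68
STORE 2 → (empty)
PUSH 3  → 3
PUSH 6  → 3 6
DUP     → 3 6 6
POP     → 3 6
SWAP    → 6 3
GT      → 1
LOAD 2  → 1 68
NEG     → 1 -68
LT      → 0
NEG     → 0
LOAD 2  → 0 68
OVER    → 0 68 0
SWAP    → 0 0 68
SWAP    → 0 68 0
OVER    → 0 68 0 68
EQ      → 0 68 0

68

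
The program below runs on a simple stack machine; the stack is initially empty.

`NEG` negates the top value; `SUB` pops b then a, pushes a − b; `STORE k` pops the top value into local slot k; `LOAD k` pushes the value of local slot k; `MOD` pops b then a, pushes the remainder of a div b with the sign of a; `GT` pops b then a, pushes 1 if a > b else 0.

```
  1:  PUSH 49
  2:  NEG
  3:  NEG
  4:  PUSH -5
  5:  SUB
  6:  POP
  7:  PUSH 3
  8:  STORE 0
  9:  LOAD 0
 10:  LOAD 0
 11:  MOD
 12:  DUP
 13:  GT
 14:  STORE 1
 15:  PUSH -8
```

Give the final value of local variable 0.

PUSH 49  49
NEG      -49
NEG      49
PUSH -5  49 -5
SUB      54
POP      (empty)
PUSH 3   3
STORE 0  (empty)
LOAD 0   3
LOAD 0   3 3
MOD      0
DUP      0 0
GT       0
STORE 1  (empty)
PUSH -8  -8

3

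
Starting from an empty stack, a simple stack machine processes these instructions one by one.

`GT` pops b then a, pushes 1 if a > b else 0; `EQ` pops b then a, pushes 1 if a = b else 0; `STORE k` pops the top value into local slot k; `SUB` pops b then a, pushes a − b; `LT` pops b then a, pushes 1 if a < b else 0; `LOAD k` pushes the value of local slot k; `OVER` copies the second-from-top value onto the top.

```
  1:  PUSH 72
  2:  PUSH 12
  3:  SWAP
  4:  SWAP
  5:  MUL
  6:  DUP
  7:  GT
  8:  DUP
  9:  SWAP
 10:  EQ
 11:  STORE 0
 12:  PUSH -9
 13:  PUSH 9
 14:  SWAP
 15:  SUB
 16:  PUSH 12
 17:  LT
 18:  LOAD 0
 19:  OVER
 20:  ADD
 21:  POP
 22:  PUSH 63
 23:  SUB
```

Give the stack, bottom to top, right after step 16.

[18, 12]

PUSH 72 → 72
PUSH 12 → 72 12
SWAP    → 12 72
SWAP    → 72 12
MUL     → 864
DUP     → 864 864
GT      → 0
DUP     → 0 0
SWAP    → 0 0
EQ      → 1
STORE 0 → (empty)
PUSH -9 → -9
PUSH 9  → -9 9
SWAP    → 9 -9
SUB     → 18
PUSH 12 → 18 12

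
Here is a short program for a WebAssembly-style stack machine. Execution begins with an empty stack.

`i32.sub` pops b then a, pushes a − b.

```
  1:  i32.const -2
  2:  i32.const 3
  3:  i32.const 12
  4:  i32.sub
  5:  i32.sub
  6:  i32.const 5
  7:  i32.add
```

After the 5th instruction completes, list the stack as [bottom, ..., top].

[7]

i32.const -2 → -2
i32.const 3  → -2 3
i32.const 12 → -2 3 12
i32.sub      → -2 -9
i32.sub      → 7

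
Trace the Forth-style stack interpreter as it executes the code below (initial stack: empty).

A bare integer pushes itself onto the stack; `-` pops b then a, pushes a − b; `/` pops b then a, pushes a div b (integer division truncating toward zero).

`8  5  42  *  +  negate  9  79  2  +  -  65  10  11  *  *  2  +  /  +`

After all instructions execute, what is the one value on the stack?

-218

8       8
5       8 5
42      8 5 42
*       8 210
+       218
negate  -218
9       -218 9
79      -218 9 79
2       -218 9 79 2
+       -218 9 81
-       -218 -72
65      -218 -72 65
10      -218 -72 65 10
11      -218 -72 65 10 11
*       -218 -72 65 110
*       -218 -72 7150
2       -218 -72 7150 2
+       -218 -72 7152
/       -218 0
+       -218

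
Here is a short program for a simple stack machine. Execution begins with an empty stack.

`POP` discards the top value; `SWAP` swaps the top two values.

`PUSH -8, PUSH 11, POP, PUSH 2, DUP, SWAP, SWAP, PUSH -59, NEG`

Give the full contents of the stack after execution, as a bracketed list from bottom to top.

[-8, 2, 2, 59]

PUSH -8  : [-8]
PUSH 11  : [-8, 11]
POP      : [-8]
PUSH 2   : [-8, 2]
DUP      : [-8, 2, 2]
SWAP     : [-8, 2, 2]
SWAP     : [-8, 2, 2]
PUSH -59 : [-8, 2, 2, -59]
NEG      : [-8, 2, 2, 59]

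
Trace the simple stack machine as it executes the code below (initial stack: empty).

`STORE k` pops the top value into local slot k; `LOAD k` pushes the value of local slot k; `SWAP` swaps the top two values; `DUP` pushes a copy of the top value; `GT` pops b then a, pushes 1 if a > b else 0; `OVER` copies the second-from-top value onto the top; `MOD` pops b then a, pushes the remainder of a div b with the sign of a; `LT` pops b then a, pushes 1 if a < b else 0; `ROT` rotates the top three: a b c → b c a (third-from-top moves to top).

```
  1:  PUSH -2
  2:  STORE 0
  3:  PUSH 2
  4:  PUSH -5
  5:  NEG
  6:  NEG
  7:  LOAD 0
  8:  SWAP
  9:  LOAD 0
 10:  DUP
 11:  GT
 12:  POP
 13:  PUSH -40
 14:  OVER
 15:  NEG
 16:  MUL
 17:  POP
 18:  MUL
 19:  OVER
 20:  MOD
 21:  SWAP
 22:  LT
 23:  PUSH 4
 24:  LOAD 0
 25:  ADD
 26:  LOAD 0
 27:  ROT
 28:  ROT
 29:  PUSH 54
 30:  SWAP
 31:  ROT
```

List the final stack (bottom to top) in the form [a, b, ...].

PUSH -2  : -2
STORE 0  : (empty)
PUSH 2   : 2
PUSH -5  : 2 -5
NEG      : 2 5
NEG      : 2 -5
LOAD 0   : 2 -5 -2
SWAP     : 2 -2 -5
LOAD 0   : 2 -2 -5 -2
DUP      : 2 -2 -5 -2 -2
GT       : 2 -2 -5 0
POP      : 2 -2 -5
PUSH -40 : 2 -2 -5 -40
OVER     : 2 -2 -5 -40 -5
NEG      : 2 -2 -5 -40 5
MUL      : 2 -2 -5 -200
POP      : 2 -2 -5
MUL      : 2 10
OVER     : 2 10 2
MOD      : 2 0
SWAP     : 0 2
LT       : 1
PUSH 4   : 1 4
LOAD 0   : 1 4 -2
ADD      : 1 2
LOAD 0   : 1 2 -2
ROT      : 2 -2 1
ROT      : -2 1 2
PUSH 54  : -2 1 2 54
SWAP     : -2 1 54 2
ROT      : -2 54 2 1

[-2, 54, 2, 1]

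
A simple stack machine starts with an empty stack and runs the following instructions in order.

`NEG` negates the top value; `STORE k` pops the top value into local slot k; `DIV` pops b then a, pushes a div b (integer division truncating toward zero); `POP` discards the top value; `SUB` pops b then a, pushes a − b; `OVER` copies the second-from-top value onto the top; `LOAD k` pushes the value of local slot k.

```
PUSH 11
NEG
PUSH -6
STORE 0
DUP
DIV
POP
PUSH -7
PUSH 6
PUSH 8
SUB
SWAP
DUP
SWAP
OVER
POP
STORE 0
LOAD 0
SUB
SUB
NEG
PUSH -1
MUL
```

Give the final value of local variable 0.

-7

PUSH 11 : [11]
NEG     : [-11]
PUSH -6 : [-11, -6]
STORE 0 : [-11]
DUP     : [-11, -11]
DIV     : [1]
POP     : []
PUSH -7 : [-7]
PUSH 6  : [-7, 6]
PUSH 8  : [-7, 6, 8]
SUB     : [-7, -2]
SWAP    : [-2, -7]
DUP     : [-2, -7, -7]
SWAP    : [-2, -7, -7]
OVER    : [-2, -7, -7, -7]
POP     : [-2, -7, -7]
STORE 0 : [-2, -7]
LOAD 0  : [-2, -7, -7]
SUB     : [-2, 0]
SUB     : [-2]
NEG     : [2]
PUSH -1 : [2, -1]
MUL     : [-2]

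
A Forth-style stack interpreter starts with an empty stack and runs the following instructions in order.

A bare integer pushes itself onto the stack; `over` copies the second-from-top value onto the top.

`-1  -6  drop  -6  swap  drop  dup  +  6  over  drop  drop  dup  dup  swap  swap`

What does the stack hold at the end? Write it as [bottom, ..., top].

-1   -> -1
-6   -> -1 -6
drop -> -1
-6   -> -1 -6
swap -> -6 -1
drop -> -6
dup  -> -6 -6
+    -> -12
6    -> -12 6
over -> -12 6 -12
drop -> -12 6
drop -> -12
dup  -> -12 -12
dup  -> -12 -12 -12
swap -> -12 -12 -12
swap -> -12 -12 -12

[-12, -12, -12]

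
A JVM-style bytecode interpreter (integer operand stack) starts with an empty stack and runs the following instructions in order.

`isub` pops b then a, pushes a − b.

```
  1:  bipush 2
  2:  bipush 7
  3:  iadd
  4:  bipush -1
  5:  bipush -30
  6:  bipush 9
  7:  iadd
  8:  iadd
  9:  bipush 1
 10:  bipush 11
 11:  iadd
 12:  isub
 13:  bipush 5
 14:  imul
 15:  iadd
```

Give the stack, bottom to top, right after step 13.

[9, -34, 5]

bipush 2    [2]
bipush 7    [2, 7]
iadd        [9]
bipush -1   [9, -1]
bipush -30  [9, -1, -30]
bipush 9    [9, -1, -30, 9]
iadd        [9, -1, -21]
iadd        [9, -22]
bipush 1    [9, -22, 1]
bipush 11   [9, -22, 1, 11]
iadd        [9, -22, 12]
isub        [9, -34]
bipush 5    [9, -34, 5]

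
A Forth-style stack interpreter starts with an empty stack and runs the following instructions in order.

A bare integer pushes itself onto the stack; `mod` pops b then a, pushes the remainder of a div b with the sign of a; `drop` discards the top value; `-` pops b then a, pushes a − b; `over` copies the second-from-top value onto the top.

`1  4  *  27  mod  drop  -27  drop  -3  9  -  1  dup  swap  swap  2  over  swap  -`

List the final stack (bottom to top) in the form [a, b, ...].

1    → [1]
4    → [1, 4]
*    → [4]
27   → [4, 27]
mod  → [4]
drop → []
-27  → [-27]
drop → []
-3   → [-3]
9    → [-3, 9]
-    → [-12]
1    → [-12, 1]
dup  → [-12, 1, 1]
swap → [-12, 1, 1]
swap → [-12, 1, 1]
2    → [-12, 1, 1, 2]
over → [-12, 1, 1, 2, 1]
swap → [-12, 1, 1, 1, 2]
-    → [-12, 1, 1, -1]

[-12, 1, 1, -1]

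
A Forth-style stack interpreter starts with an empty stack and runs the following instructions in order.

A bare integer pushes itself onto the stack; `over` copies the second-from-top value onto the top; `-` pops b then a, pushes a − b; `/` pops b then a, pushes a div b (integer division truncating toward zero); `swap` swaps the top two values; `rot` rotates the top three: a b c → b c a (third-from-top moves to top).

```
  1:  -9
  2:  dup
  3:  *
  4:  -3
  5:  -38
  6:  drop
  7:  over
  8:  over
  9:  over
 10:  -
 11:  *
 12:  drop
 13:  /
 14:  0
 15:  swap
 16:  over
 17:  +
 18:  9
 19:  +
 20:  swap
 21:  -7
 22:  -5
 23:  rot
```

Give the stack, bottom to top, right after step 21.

-9   : [-9]
dup  : [-9, -9]
*    : [81]
-3   : [81, -3]
-38  : [81, -3, -38]
drop : [81, -3]
over : [81, -3, 81]
over : [81, -3, 81, -3]
over : [81, -3, 81, -3, 81]
-    : [81, -3, 81, -84]
*    : [81, -3, -6804]
drop : [81, -3]
/    : [-27]
0    : [-27, 0]
swap : [0, -27]
over : [0, -27, 0]
+    : [0, -27]
9    : [0, -27, 9]
+    : [0, -18]
swap : [-18, 0]
-7   : [-18, 0, -7]

[-18, 0, -7]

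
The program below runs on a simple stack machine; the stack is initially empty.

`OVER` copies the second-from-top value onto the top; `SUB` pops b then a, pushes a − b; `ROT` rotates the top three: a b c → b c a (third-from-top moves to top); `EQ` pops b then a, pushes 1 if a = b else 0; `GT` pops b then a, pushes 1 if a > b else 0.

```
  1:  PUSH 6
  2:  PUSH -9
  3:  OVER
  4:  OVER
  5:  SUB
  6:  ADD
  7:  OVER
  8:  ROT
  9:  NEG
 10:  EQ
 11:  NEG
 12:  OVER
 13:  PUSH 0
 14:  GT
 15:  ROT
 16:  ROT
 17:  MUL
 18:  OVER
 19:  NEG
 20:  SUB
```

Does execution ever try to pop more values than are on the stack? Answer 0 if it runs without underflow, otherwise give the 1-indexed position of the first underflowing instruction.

PUSH 6  : [6]
PUSH -9 : [6, -9]
OVER    : [6, -9, 6]
OVER    : [6, -9, 6, -9]
SUB     : [6, -9, 15]
ADD     : [6, 6]
OVER    : [6, 6, 6]
ROT     : [6, 6, 6]
NEG     : [6, 6, -6]
EQ      : [6, 0]
NEG     : [6, 0]
OVER    : [6, 0, 6]
PUSH 0  : [6, 0, 6, 0]
GT      : [6, 0, 1]
ROT     : [0, 1, 6]
ROT     : [1, 6, 0]
MUL     : [1, 0]
OVER    : [1, 0, 1]
NEG     : [1, 0, -1]
SUB     : [1, 1]

0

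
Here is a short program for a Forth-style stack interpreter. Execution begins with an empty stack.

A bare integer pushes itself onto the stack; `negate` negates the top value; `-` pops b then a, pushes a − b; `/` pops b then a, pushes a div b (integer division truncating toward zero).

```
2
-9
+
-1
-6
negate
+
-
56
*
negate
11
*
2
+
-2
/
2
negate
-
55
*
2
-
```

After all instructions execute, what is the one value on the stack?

2      → 2
-9     → 2 -9
+      → -7
-1     → -7 -1
-6     → -7 -1 -6
negate → -7 -1 6
+      → -7 5
-      → -12
56     → -12 56
*      → -672
negate → 672
11     → 672 11
*      → 7392
2      → 7392 2
+      → 7394
-2     → 7394 -2
/      → -3697
2      → -3697 2
negate → -3697 -2
-      → -3695
55     → -3695 55
*      → -203225
2      → -203225 2
-      → -203227

-203227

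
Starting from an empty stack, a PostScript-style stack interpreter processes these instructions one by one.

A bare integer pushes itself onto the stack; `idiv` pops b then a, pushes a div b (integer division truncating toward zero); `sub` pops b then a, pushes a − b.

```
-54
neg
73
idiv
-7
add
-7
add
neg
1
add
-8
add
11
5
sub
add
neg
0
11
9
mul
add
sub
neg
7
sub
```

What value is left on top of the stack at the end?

105

-54  : -54
neg  : 54
73   : 54 73
idiv : 0
-7   : 0 -7
add  : -7
-7   : -7 -7
add  : -14
neg  : 14
1    : 14 1
add  : 15
-8   : 15 -8
add  : 7
11   : 7 11
5    : 7 11 5
sub  : 7 6
add  : 13
neg  : -13
0    : -13 0
11   : -13 0 11
9    : -13 0 11 9
mul  : -13 0 99
add  : -13 99
sub  : -112
neg  : 112
7    : 112 7
sub  : 105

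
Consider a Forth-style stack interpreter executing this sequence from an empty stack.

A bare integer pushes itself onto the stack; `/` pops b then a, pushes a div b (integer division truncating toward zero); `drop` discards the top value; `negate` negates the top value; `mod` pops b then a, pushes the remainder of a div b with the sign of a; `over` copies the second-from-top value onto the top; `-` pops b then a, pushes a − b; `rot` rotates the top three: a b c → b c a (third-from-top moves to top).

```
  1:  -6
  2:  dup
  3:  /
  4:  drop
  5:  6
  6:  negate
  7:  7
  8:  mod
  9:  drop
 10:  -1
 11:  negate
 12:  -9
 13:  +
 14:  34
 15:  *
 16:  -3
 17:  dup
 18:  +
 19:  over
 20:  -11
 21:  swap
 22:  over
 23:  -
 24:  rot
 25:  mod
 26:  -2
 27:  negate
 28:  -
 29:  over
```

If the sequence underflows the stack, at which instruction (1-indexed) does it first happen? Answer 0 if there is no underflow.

-6     → -6
dup    → -6 -6
/      → 1
drop   → (empty)
6      → 6
negate → -6
7      → -6 7
mod    → -6
drop   → (empty)
-1     → -1
negate → 1
-9     → 1 -9
+      → -8
34     → -8 34
*      → -272
-3     → -272 -3
dup    → -272 -3 -3
+      → -272 -6
over   → -272 -6 -272
-11    → -272 -6 -272 -11
swap   → -272 -6 -11 -272
over   → -272 -6 -11 -272 -11
-      → -272 -6 -11 -261
rot    → -272 -11 -261 -6
mod    → -272 -11 -3
-2     → -272 -11 -3 -2
negate → -272 -11 -3 2
-      → -272 -11 -5
over   → -272 -11 -5 -11

0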